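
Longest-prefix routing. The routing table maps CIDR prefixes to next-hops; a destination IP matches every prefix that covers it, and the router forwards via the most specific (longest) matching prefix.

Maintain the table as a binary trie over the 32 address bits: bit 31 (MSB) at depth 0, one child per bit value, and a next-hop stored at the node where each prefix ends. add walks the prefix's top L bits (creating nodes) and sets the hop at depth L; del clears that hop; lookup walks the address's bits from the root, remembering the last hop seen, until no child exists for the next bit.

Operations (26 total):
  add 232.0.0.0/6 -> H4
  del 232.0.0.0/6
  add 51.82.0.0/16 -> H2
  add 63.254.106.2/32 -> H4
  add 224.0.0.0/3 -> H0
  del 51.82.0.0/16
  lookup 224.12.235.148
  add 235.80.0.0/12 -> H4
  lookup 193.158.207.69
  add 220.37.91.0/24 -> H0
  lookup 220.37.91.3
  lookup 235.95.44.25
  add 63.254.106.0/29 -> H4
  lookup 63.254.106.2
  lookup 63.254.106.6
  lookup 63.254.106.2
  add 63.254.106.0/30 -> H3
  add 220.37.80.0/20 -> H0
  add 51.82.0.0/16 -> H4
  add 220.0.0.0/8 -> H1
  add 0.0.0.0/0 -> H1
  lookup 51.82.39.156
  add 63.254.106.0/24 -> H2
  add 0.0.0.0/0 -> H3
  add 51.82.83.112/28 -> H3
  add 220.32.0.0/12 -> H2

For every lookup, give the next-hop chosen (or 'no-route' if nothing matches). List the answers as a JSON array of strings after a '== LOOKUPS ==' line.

Process each operation:
  + 232.0.0.0/6 (H4) depth=6
  del 232.0.0.0/6 (clear depth 6)
  + 51.82.0.0/16 (H2) depth=16
  + 63.254.106.2/32 (H4) depth=32
  + 224.0.0.0/3 (H0) depth=3
  del 51.82.0.0/16 (clear depth 16)
  lookup 224.12.235.148: bits 1110 walk d0:-→d1:-→d2:-→d3:H0→d4:- -> H0
  + 235.80.0.0/12 (H4) depth=12
  lookup 193.158.207.69: bits 11 walk d0:-→d1:-→d2:- -> no-route
  + 220.37.91.0/24 (H0) depth=24
  lookup 220.37.91.3: bits 110111000010010101011011 walk d0:-→d1:-→d2:-→d3:-→d4:-→d5:-→d6:-→d7:-→d8:-→d9:-→d10:-→d11:-→d12:-→d13:-→d14:-→d15:-→d16:-→d17:-→d18:-→d19:-→d20:-→d21:-→d22:-→d23:-→d24:H0 -> H0
  lookup 235.95.44.25: bits 111010110101 walk d0:-→d1:-→d2:-→d3:H0→d4:-→d5:-→d6:-→d7:-→d8:-→d9:-→d10:-→d11:-→d12:H4 -> H4
  + 63.254.106.0/29 (H4) depth=29
  lookup 63.254.106.2: bits 00111111111111100110101000000010 walk d0:-→d1:-→d2:-→d3:-→d4:-→d5:-→d6:-→d7:-→d8:-→d9:-→d10:-→d11:-→d12:-→d13:-→d14:-→d15:-→d16:-→d17:-→d18:-→d19:-→d20:-→d21:-→d22:-→d23:-→d24:-→d25:-→d26:-→d27:-→d28:-→d29:H4→d30:-→d31:-→d32:H4 -> H4
  lookup 63.254.106.6: bits 00111111111111100110101000000 walk d0:-→d1:-→d2:-→d3:-→d4:-→d5:-→d6:-→d7:-→d8:-→d9:-→d10:-→d11:-→d12:-→d13:-→d14:-→d15:-→d16:-→d17:-→d18:-→d19:-→d20:-→d21:-→d22:-→d23:-→d24:-→d25:-→d26:-→d27:-→d28:-→d29:H4 -> H4
  lookup 63.254.106.2: bits 00111111111111100110101000000010 walk d0:-→d1:-→d2:-→d3:-→d4:-→d5:-→d6:-→d7:-→d8:-→d9:-→d10:-→d11:-→d12:-→d13:-→d14:-→d15:-→d16:-→d17:-→d18:-→d19:-→d20:-→d21:-→d22:-→d23:-→d24:-→d25:-→d26:-→d27:-→d28:-→d29:H4→d30:-→d31:-→d32:H4 -> H4
  + 63.254.106.0/30 (H3) depth=30
  + 220.37.80.0/20 (H0) depth=20
  + 51.82.0.0/16 (H4) depth=16
  + 220.0.0.0/8 (H1) depth=8
  + 0.0.0.0/0 (H1) depth=0
  lookup 51.82.39.156: bits 0011001101010010 walk d0:H1→d1:-→d2:-→d3:-→d4:-→d5:-→d6:-→d7:-→d8:-→d9:-→d10:-→d11:-→d12:-→d13:-→d14:-→d15:-→d16:H4 -> H4
  + 63.254.106.0/24 (H2) depth=24
  + 0.0.0.0/0 (H3) depth=0
  + 51.82.83.112/28 (H3) depth=28
  + 220.32.0.0/12 (H2) depth=12

== LOOKUPS ==
["H0","no-route","H0","H4","H4","H4","H4","H4"]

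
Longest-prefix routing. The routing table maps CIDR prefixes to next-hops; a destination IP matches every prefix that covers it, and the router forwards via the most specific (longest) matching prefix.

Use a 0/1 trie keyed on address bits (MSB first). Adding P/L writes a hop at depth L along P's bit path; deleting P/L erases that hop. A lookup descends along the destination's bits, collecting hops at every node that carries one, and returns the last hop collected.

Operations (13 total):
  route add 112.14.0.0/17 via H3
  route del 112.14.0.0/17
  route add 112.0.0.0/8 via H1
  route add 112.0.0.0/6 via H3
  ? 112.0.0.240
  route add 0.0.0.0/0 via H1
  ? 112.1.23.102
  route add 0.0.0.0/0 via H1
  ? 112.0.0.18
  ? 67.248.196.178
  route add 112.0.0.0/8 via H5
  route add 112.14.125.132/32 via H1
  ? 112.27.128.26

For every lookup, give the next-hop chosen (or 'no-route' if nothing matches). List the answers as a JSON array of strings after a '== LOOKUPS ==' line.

Trace:
  add 112.14.0.0/17 -> H3 at depth 17
  - 112.14.0.0/17 clear@17
  add 112.0.0.0/8 -> H1 at depth 8
  add 112.0.0.0/6 -> H3 at depth 6
  lookup 112.0.0.240: bits 011100000000 walk d0:-→d1:-→d2:-→d3:-→d4:-→d5:-→d6:H3→d7:-→d8:H1→d9:-→d10:-→d11:-→d12:- -> H1
  add 0.0.0.0/0 -> H1 at depth 0
  lookup 112.1.23.102: bits 011100000000 walk d0:H1→d1:-→d2:-→d3:-→d4:-→d5:-→d6:H3→d7:-→d8:H1→d9:-→d10:-→d11:-→d12:- -> H1
  add 0.0.0.0/0 -> H1 at depth 0
  lookup 112.0.0.18: bits 011100000000 walk d0:H1→d1:-→d2:-→d3:-→d4:-→d5:-→d6:H3→d7:-→d8:H1→d9:-→d10:-→d11:-→d12:- -> H1
  lookup 67.248.196.178: bits 01 walk d0:H1→d1:-→d2:- -> H1
  add 112.0.0.0/8 -> H5 at depth 8
  add 112.14.125.132/32 -> H1 at depth 32
  lookup 112.27.128.26: bits 01110000000 walk d0:H1→d1:-→d2:-→d3:-→d4:-→d5:-→d6:H3→d7:-→d8:H5→d9:-→d10:-→d11:- -> H5

== LOOKUPS ==
["H1","H1","H1","H1","H5"]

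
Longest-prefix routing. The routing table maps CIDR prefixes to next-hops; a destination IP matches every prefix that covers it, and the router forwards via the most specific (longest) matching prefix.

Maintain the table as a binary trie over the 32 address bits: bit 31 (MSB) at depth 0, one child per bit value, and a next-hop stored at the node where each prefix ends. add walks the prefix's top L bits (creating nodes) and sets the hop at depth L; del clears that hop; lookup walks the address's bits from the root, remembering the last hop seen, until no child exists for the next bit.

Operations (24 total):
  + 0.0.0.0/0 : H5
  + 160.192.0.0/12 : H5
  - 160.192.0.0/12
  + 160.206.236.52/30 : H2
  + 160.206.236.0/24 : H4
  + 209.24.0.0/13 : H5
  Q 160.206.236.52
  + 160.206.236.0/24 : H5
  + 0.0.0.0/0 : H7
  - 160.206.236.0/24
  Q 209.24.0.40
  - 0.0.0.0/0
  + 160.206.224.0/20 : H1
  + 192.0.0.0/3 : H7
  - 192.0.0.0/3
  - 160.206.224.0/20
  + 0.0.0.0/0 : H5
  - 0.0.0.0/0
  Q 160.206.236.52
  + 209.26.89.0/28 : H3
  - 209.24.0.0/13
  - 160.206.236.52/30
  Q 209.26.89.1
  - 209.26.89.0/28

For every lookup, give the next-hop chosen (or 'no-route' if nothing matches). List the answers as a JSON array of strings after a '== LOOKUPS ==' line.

Apply in order:
  add 0.0.0.0/0 -> H5 at depth 0
  add 160.192.0.0/12 -> H5 at depth 12
  - 160.192.0.0/12 clear@12
  add 160.206.236.52/30 -> H2 at depth 30
  add 160.206.236.0/24 -> H4 at depth 24
  add 209.24.0.0/13 -> H5 at depth 13
  lookup 160.206.236.52: bits 101000001100111011101100001101 walk d0:H5→d1:-→d2:-→d3:-→d4:-→d5:-→d6:-→d7:-→d8:-→d9:-→d10:-→d11:-→d12:-→d13:-→d14:-→d15:-→d16:-→d17:-→d18:-→d19:-→d20:-→d21:-→d22:-→d23:-→d24:H4→d25:-→d26:-→d27:-→d28:-→d29:-→d30:H2 -> H2
  add 160.206.236.0/24 -> H5 at depth 24
  add 0.0.0.0/0 -> H7 at depth 0
  - 160.206.236.0/24 clear@24
  lookup 209.24.0.40: bits 1101000100011 walk d0:H7→d1:-→d2:-→d3:-→d4:-→d5:-→d6:-→d7:-→d8:-→d9:-→d10:-→d11:-→d12:-→d13:H5 -> H5
  - 0.0.0.0/0 clear@0
  add 160.206.224.0/20 -> H1 at depth 20
  add 192.0.0.0/3 -> H7 at depth 3
  - 192.0.0.0/3 clear@3
  - 160.206.224.0/20 clear@20
  add 0.0.0.0/0 -> H5 at depth 0
  - 0.0.0.0/0 clear@0
  lookup 160.206.236.52: bits 101000001100111011101100001101 walk d0:-→d1:-→d2:-→d3:-→d4:-→d5:-→d6:-→d7:-→d8:-→d9:-→d10:-→d11:-→d12:-→d13:-→d14:-→d15:-→d16:-→d17:-→d18:-→d19:-→d20:-→d21:-→d22:-→d23:-→d24:-→d25:-→d26:-→d27:-→d28:-→d29:-→d30:H2 -> H2
  add 209.26.89.0/28 -> H3 at depth 28
  - 209.24.0.0/13 clear@13
  - 160.206.236.52/30 clear@30
  lookup 209.26.89.1: bits 1101000100011010010110010000 walk d0:-→d1:-→d2:-→d3:-→d4:-→d5:-→d6:-→d7:-→d8:-→d9:-→d10:-→d11:-→d12:-→d13:-→d14:-→d15:-→d16:-→d17:-→d18:-→d19:-→d20:-→d21:-→d22:-→d23:-→d24:-→d25:-→d26:-→d27:-→d28:H3 -> H3
  - 209.26.89.0/28 clear@28

== LOOKUPS ==
["H2","H5","H2","H3"]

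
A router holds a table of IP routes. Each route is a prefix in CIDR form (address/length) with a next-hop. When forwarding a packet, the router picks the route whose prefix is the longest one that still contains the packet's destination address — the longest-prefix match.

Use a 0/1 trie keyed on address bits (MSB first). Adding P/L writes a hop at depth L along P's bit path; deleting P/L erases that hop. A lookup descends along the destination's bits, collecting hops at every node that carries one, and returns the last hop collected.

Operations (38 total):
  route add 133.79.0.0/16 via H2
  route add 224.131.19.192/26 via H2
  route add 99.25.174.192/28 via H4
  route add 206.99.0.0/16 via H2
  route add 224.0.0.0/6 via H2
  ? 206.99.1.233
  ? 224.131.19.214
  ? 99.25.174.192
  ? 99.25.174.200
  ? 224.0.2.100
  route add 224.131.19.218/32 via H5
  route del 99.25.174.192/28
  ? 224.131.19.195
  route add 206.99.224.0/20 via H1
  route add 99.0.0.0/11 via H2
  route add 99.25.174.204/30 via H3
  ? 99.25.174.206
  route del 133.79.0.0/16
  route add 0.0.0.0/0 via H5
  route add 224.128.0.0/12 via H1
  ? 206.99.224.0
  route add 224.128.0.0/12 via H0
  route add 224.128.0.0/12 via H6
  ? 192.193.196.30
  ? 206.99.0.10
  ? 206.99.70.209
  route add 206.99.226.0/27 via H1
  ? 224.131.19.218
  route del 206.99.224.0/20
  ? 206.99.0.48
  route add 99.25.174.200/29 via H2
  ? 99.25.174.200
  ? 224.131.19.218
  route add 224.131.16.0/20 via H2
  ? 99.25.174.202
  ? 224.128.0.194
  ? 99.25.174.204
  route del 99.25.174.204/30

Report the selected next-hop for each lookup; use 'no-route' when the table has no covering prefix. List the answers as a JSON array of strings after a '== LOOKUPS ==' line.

Apply in order:
  + 133.79.0.0/16 (H2) depth=16
  + 224.131.19.192/26 (H2) depth=26
  + 99.25.174.192/28 (H4) depth=28
  + 206.99.0.0/16 (H2) depth=16
  + 224.0.0.0/6 (H2) depth=6
  Q 206.99.1.233: descend 1100111001100011 ; hops seen [H2] ; pick H2
  Q 224.131.19.214: descend 11100000100000110001001111 ; hops seen [H2,H2] ; pick H2
  Q 99.25.174.192: descend 0110001100011001101011101100 ; hops seen [H4] ; pick H4
  Q 99.25.174.200: descend 0110001100011001101011101100 ; hops seen [H4] ; pick H4
  Q 224.0.2.100: descend 11100000 ; hops seen [H2] ; pick H2
  + 224.131.19.218/32 (H5) depth=32
  - 99.25.174.192/28 clear@28
  Q 224.131.19.195: descend 111000001000001100010011110 ; hops seen [H2,H2] ; pick H2
  + 206.99.224.0/20 (H1) depth=20
  + 99.0.0.0/11 (H2) depth=11
  + 99.25.174.204/30 (H3) depth=30
  Q 99.25.174.206: descend 011000110001100110101110110011 ; hops seen [H2,H3] ; pick H3
  - 133.79.0.0/16 clear@16
  + 0.0.0.0/0 (H5) depth=0
  + 224.128.0.0/12 (H1) depth=12
  Q 206.99.224.0: descend 11001110011000111110 ; hops seen [H5,H2,H1] ; pick H1
  + 224.128.0.0/12 (H0) depth=12
  + 224.128.0.0/12 (H6) depth=12
  Q 192.193.196.30: descend 1100 ; hops seen [H5] ; pick H5
  Q 206.99.0.10: descend 1100111001100011 ; hops seen [H5,H2] ; pick H2
  Q 206.99.70.209: descend 1100111001100011 ; hops seen [H5,H2] ; pick H2
  + 206.99.226.0/27 (H1) depth=27
  Q 224.131.19.218: descend 11100000100000110001001111011010 ; hops seen [H5,H2,H6,H2,H5] ; pick H5
  - 206.99.224.0/20 clear@20
  Q 206.99.0.48: descend 1100111001100011 ; hops seen [H5,H2] ; pick H2
  + 99.25.174.200/29 (H2) depth=29
  Q 99.25.174.200: descend 01100011000110011010111011001 ; hops seen [H5,H2,H2] ; pick H2
  Q 224.131.19.218: descend 11100000100000110001001111011010 ; hops seen [H5,H2,H6,H2,H5] ; pick H5
  + 224.131.16.0/20 (H2) depth=20
  Q 99.25.174.202: descend 01100011000110011010111011001 ; hops seen [H5,H2,H2] ; pick H2
  Q 224.128.0.194: descend 11100000100000 ; hops seen [H5,H2,H6] ; pick H6
  Q 99.25.174.204: descend 011000110001100110101110110011 ; hops seen [H5,H2,H2,H3] ; pick H3
  - 99.25.174.204/30 clear@30

== LOOKUPS ==
["H2","H2","H4","H4","H2","H2","H3","H1","H5","H2","H2","H5","H2","H2","H5","H2","H6","H3"]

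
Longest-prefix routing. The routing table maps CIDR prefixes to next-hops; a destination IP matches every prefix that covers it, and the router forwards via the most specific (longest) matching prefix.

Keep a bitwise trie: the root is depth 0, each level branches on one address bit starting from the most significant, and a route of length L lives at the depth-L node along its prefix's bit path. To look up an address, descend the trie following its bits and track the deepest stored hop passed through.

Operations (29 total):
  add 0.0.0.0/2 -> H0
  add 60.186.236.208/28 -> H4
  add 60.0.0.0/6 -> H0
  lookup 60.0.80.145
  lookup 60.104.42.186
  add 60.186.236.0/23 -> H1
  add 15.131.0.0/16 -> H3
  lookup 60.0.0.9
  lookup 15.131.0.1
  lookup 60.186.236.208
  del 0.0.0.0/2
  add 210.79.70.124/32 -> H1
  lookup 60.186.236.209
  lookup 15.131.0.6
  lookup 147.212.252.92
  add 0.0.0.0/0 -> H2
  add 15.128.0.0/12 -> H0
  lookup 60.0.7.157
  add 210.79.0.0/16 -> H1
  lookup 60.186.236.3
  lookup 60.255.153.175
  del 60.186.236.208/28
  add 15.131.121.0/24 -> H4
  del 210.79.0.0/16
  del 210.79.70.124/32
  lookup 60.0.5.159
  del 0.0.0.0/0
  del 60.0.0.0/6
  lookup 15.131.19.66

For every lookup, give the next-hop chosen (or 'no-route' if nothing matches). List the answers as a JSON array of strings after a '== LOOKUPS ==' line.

Process each operation:
  + 0.0.0.0/2 (H0) depth=2
  + 60.186.236.208/28 (H4) depth=28
  + 60.0.0.0/6 (H0) depth=6
  Q 60.0.80.145: descend 00111100 ; hops seen [H0,H0] ; pick H0
  Q 60.104.42.186: descend 00111100 ; hops seen [H0,H0] ; pick H0
  + 60.186.236.0/23 (H1) depth=23
  + 15.131.0.0/16 (H3) depth=16
  Q 60.0.0.9: descend 00111100 ; hops seen [H0,H0] ; pick H0
  Q 15.131.0.1: descend 0000111110000011 ; hops seen [H0,H3] ; pick H3
  Q 60.186.236.208: descend 0011110010111010111011001101 ; hops seen [H0,H0,H1,H4] ; pick H4
  del 0.0.0.0/2 (clear depth 2)
  + 210.79.70.124/32 (H1) depth=32
  Q 60.186.236.209: descend 0011110010111010111011001101 ; hops seen [H0,H1,H4] ; pick H4
  Q 15.131.0.6: descend 0000111110000011 ; hops seen [H3] ; pick H3
  Q 147.212.252.92: descend 1 ; hops seen [∅] ; pick no-route
  + 0.0.0.0/0 (H2) depth=0
  + 15.128.0.0/12 (H0) depth=12
  Q 60.0.7.157: descend 00111100 ; hops seen [H2,H0] ; pick H0
  + 210.79.0.0/16 (H1) depth=16
  Q 60.186.236.3: descend 001111001011101011101100 ; hops seen [H2,H0,H1] ; pick H1
  Q 60.255.153.175: descend 001111001 ; hops seen [H2,H0] ; pick H0
  del 60.186.236.208/28 (clear depth 28)
  + 15.131.121.0/24 (H4) depth=24
  del 210.79.0.0/16 (clear depth 16)
  del 210.79.70.124/32 (clear depth 32)
  Q 60.0.5.159: descend 00111100 ; hops seen [H2,H0] ; pick H0
  del 0.0.0.0/0 (clear depth 0)
  del 60.0.0.0/6 (clear depth 6)
  Q 15.131.19.66: descend 00001111100000110 ; hops seen [H0,H3] ; pick H3

== LOOKUPS ==
["H0","H0","H0","H3","H4","H4","H3","no-route","H0","H1","H0","H0","H3"]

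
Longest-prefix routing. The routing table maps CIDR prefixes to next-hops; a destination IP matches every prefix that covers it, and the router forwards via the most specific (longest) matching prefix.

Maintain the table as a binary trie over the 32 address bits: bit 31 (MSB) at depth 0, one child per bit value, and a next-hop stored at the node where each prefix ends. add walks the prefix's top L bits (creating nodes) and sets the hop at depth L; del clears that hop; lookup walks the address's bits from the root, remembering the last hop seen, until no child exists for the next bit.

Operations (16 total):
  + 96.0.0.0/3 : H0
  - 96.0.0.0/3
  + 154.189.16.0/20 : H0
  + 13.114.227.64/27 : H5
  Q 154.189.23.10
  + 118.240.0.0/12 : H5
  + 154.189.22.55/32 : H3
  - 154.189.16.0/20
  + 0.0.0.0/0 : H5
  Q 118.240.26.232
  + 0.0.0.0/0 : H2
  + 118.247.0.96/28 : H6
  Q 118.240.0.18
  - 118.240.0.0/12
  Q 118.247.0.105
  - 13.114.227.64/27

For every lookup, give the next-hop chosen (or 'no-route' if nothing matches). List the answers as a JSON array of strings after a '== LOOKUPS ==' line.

Trace:
  + 96.0.0.0/3 (H0) depth=3
  - 96.0.0.0/3 clear@3
  + 154.189.16.0/20 (H0) depth=20
  + 13.114.227.64/27 (H5) depth=27
  Q 154.189.23.10: descend 10011010101111010001 ; hops seen [H0] ; pick H0
  + 118.240.0.0/12 (H5) depth=12
  + 154.189.22.55/32 (H3) depth=32
  - 154.189.16.0/20 clear@20
  + 0.0.0.0/0 (H5) depth=0
  Q 118.240.26.232: descend 011101101111 ; hops seen [H5,H5] ; pick H5
  + 0.0.0.0/0 (H2) depth=0
  + 118.247.0.96/28 (H6) depth=28
  Q 118.240.0.18: descend 0111011011110 ; hops seen [H2,H5] ; pick H5
  - 118.240.0.0/12 clear@12
  Q 118.247.0.105: descend 0111011011110111000000000110 ; hops seen [H2,H6] ; pick H6
  - 13.114.227.64/27 clear@27

== LOOKUPS ==
["H0","H5","H5","H6"]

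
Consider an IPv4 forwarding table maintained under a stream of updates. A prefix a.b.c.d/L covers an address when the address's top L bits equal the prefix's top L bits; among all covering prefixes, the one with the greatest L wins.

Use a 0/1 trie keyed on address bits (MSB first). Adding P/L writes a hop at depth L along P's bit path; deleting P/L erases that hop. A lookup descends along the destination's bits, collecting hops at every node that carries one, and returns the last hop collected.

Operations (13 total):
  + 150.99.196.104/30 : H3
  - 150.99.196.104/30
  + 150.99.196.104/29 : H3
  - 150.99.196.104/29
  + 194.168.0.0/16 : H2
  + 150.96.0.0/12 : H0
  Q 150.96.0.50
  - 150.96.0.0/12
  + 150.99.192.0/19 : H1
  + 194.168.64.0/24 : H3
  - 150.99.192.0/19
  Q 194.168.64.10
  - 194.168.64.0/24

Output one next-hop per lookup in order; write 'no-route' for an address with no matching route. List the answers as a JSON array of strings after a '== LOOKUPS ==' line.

Process each operation:
  add 150.99.196.104/30 -> H3 at depth 30
  - 150.99.196.104/30 clear@30
  add 150.99.196.104/29 -> H3 at depth 29
  - 150.99.196.104/29 clear@29
  add 194.168.0.0/16 -> H2 at depth 16
  add 150.96.0.0/12 -> H0 at depth 12
  ? 150.96.0.50  path d0:-→d1:-→d2:-→d3:-→d4:-→d5:-→d6:-→d7:-→d8:-→d9:-→d10:-→d11:-→d12:H0→d13:-→d14:-  best=H0
  - 150.96.0.0/12 clear@12
  add 150.99.192.0/19 -> H1 at depth 19
  add 194.168.64.0/24 -> H3 at depth 24
  - 150.99.192.0/19 clear@19
  ? 194.168.64.10  path d0:-→d1:-→d2:-→d3:-→d4:-→d5:-→d6:-→d7:-→d8:-→d9:-→d10:-→d11:-→d12:-→d13:-→d14:-→d15:-→d16:H2→d17:-→d18:-→d19:-→d20:-→d21:-→d22:-→d23:-→d24:H3  best=H3
  - 194.168.64.0/24 clear@24

== LOOKUPS ==
["H0","H3"]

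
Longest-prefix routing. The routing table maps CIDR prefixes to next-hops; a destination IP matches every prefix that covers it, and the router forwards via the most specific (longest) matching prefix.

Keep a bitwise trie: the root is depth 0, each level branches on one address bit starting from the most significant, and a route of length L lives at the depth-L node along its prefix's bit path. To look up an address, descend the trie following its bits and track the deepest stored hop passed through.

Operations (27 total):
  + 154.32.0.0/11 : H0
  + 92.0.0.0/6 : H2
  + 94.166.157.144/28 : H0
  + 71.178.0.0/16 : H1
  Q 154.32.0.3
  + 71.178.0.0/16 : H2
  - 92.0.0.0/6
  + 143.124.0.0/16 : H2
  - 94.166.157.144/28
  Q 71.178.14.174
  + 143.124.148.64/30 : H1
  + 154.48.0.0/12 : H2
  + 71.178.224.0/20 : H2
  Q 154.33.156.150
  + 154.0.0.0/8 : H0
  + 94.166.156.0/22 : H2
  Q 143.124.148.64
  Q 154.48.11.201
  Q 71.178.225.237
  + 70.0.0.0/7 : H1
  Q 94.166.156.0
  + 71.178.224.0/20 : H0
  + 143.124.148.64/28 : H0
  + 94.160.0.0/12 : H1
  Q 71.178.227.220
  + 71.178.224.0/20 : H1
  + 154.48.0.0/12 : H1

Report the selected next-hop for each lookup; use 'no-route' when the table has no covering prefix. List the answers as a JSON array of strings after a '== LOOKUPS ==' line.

Trace:
  add 154.32.0.0/11 -> H0 at depth 11
  add 92.0.0.0/6 -> H2 at depth 6
  add 94.166.157.144/28 -> H0 at depth 28
  add 71.178.0.0/16 -> H1 at depth 16
  ? 154.32.0.3  path d0:-→d1:-→d2:-→d3:-→d4:-→d5:-→d6:-→d7:-→d8:-→d9:-→d10:-→d11:H0  best=H0
  add 71.178.0.0/16 -> H2 at depth 16
  del 92.0.0.0/6 (clear depth 6)
  add 143.124.0.0/16 -> H2 at depth 16
  del 94.166.157.144/28 (clear depth 28)
  ? 71.178.14.174  path d0:-→d1:-→d2:-→d3:-→d4:-→d5:-→d6:-→d7:-→d8:-→d9:-→d10:-→d11:-→d12:-→d13:-→d14:-→d15:-→d16:H2  best=H2
  add 143.124.148.64/30 -> H1 at depth 30
  add 154.48.0.0/12 -> H2 at depth 12
  add 71.178.224.0/20 -> H2 at depth 20
  ? 154.33.156.150  path d0:-→d1:-→d2:-→d3:-→d4:-→d5:-→d6:-→d7:-→d8:-→d9:-→d10:-→d11:H0  best=H0
  add 154.0.0.0/8 -> H0 at depth 8
  add 94.166.156.0/22 -> H2 at depth 22
  ? 143.124.148.64  path d0:-→d1:-→d2:-→d3:-→d4:-→d5:-→d6:-→d7:-→d8:-→d9:-→d10:-→d11:-→d12:-→d13:-→d14:-→d15:-→d16:H2→d17:-→d18:-→d19:-→d20:-→d21:-→d22:-→d23:-→d24:-→d25:-→d26:-→d27:-→d28:-→d29:-→d30:H1  best=H1
  ? 154.48.11.201  path d0:-→d1:-→d2:-→d3:-→d4:-→d5:-→d6:-→d7:-→d8:H0→d9:-→d10:-→d11:H0→d12:H2  best=H2
  ? 71.178.225.237  path d0:-→d1:-→d2:-→d3:-→d4:-→d5:-→d6:-→d7:-→d8:-→d9:-→d10:-→d11:-→d12:-→d13:-→d14:-→d15:-→d16:H2→d17:-→d18:-→d19:-→d20:H2  best=H2
  add 70.0.0.0/7 -> H1 at depth 7
  ? 94.166.156.0  path d0:-→d1:-→d2:-→d3:-→d4:-→d5:-→d6:-→d7:-→d8:-→d9:-→d10:-→d11:-→d12:-→d13:-→d14:-→d15:-→d16:-→d17:-→d18:-→d19:-→d20:-→d21:-→d22:H2→d23:-  best=H2
  add 71.178.224.0/20 -> H0 at depth 20
  add 143.124.148.64/28 -> H0 at depth 28
  add 94.160.0.0/12 -> H1 at depth 12
  ? 71.178.227.220  path d0:-→d1:-→d2:-→d3:-→d4:-→d5:-→d6:-→d7:H1→d8:-→d9:-→d10:-→d11:-→d12:-→d13:-→d14:-→d15:-→d16:H2→d17:-→d18:-→d19:-→d20:H0  best=H0
  add 71.178.224.0/20 -> H1 at depth 20
  add 154.48.0.0/12 -> H1 at depth 12

== LOOKUPS ==
["H0","H2","H0","H1","H2","H2","H2","H0"]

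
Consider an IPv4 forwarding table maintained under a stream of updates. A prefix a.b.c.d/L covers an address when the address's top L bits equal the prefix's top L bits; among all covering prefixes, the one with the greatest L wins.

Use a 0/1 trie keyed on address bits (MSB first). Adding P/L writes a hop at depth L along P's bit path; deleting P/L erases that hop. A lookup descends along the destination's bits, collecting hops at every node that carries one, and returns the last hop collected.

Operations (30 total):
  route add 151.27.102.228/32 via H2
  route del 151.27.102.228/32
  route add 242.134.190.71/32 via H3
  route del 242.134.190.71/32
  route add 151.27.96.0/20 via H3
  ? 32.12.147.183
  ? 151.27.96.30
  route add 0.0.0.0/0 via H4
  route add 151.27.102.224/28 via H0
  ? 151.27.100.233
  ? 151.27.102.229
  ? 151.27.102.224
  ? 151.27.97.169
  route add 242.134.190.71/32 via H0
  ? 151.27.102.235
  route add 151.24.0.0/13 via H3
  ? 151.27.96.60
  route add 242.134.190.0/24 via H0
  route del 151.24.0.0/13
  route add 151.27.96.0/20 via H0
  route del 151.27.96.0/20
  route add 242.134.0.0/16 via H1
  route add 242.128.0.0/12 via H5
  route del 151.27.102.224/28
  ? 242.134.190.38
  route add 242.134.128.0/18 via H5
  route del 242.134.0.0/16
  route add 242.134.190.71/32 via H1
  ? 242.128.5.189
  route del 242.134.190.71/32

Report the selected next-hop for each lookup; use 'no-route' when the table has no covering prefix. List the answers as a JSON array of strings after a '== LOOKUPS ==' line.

Trace:
  + 151.27.102.228/32 (H2) depth=32
  - 151.27.102.228/32 clear@32
  + 242.134.190.71/32 (H3) depth=32
  - 242.134.190.71/32 clear@32
  + 151.27.96.0/20 (H3) depth=20
  Q 32.12.147.183: descend ε ; hops seen [∅] ; pick no-route
  Q 151.27.96.30: descend 100101110001101101100 ; hops seen [H3] ; pick H3
  + 0.0.0.0/0 (H4) depth=0
  + 151.27.102.224/28 (H0) depth=28
  Q 151.27.100.233: descend 1001011100011011011001 ; hops seen [H4,H3] ; pick H3
  Q 151.27.102.229: descend 1001011100011011011001101110010 ; hops seen [H4,H3,H0] ; pick H0
  Q 151.27.102.224: descend 10010111000110110110011011100 ; hops seen [H4,H3,H0] ; pick H0
  Q 151.27.97.169: descend 100101110001101101100 ; hops seen [H4,H3] ; pick H3
  + 242.134.190.71/32 (H0) depth=32
  Q 151.27.102.235: descend 1001011100011011011001101110 ; hops seen [H4,H3,H0] ; pick H0
  + 151.24.0.0/13 (H3) depth=13
  Q 151.27.96.60: descend 100101110001101101100 ; hops seen [H4,H3,H3] ; pick H3
  + 242.134.190.0/24 (H0) depth=24
  - 151.24.0.0/13 clear@13
  + 151.27.96.0/20 (H0) depth=20
  - 151.27.96.0/20 clear@20
  + 242.134.0.0/16 (H1) depth=16
  + 242.128.0.0/12 (H5) depth=12
  - 151.27.102.224/28 clear@28
  Q 242.134.190.38: descend 1111001010000110101111100 ; hops seen [H4,H5,H1,H0] ; pick H0
  + 242.134.128.0/18 (H5) depth=18
  - 242.134.0.0/16 clear@16
  + 242.134.190.71/32 (H1) depth=32
  Q 242.128.5.189: descend 1111001010000 ; hops seen [H4,H5] ; pick H5
  - 242.134.190.71/32 clear@32

== LOOKUPS ==
["no-route","H3","H3","H0","H0","H3","H0","H3","H0","H5"]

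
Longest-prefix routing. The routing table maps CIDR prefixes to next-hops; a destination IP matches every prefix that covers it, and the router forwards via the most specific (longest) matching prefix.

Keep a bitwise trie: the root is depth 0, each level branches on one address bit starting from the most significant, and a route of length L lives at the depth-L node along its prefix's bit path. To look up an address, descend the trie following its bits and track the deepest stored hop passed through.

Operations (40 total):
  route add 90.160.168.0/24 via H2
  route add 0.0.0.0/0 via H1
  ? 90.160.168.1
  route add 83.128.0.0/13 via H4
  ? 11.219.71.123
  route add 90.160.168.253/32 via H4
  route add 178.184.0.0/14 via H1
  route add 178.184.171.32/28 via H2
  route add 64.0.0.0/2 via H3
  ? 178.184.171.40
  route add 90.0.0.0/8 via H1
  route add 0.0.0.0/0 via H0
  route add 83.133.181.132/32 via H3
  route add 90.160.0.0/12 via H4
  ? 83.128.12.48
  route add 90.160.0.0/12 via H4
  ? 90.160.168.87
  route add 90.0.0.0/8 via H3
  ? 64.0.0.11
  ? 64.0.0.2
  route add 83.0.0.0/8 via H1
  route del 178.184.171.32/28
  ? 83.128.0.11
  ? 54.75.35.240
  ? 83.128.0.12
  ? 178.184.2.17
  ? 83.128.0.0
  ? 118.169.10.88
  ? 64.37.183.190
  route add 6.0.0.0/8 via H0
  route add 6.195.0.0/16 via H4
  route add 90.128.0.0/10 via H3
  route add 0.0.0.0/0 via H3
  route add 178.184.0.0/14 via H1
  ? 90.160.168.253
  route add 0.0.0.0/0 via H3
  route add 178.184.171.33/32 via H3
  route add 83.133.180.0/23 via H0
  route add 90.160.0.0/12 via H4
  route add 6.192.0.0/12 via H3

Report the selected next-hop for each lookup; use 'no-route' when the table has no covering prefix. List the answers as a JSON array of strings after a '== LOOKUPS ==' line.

Apply in order:
  + 90.160.168.0/24 (H2) depth=24
  + 0.0.0.0/0 (H1) depth=0
  lookup 90.160.168.1: bits 010110101010000010101000 walk d0:H1→d1:-→d2:-→d3:-→d4:-→d5:-→d6:-→d7:-→d8:-→d9:-→d10:-→d11:-→d12:-→d13:-→d14:-→d15:-→d16:-→d17:-→d18:-→d19:-→d20:-→d21:-→d22:-→d23:-→d24:H2 -> H2
  + 83.128.0.0/13 (H4) depth=13
  lookup 11.219.71.123: bits 0 walk d0:H1→d1:- -> H1
  + 90.160.168.253/32 (H4) depth=32
  + 178.184.0.0/14 (H1) depth=14
  + 178.184.171.32/28 (H2) depth=28
  + 64.0.0.0/2 (H3) depth=2
  lookup 178.184.171.40: bits 1011001010111000101010110010 walk d0:H1→d1:-→d2:-→d3:-→d4:-→d5:-→d6:-→d7:-→d8:-→d9:-→d10:-→d11:-→d12:-→d13:-→d14:H1→d15:-→d16:-→d17:-→d18:-→d19:-→d20:-→d21:-→d22:-→d23:-→d24:-→d25:-→d26:-→d27:-→d28:H2 -> H2
  + 90.0.0.0/8 (H1) depth=8
  + 0.0.0.0/0 (H0) depth=0
  + 83.133.181.132/32 (H3) depth=32
  + 90.160.0.0/12 (H4) depth=12
  lookup 83.128.12.48: bits 0101001110000 walk d0:H0→d1:-→d2:H3→d3:-→d4:-→d5:-→d6:-→d7:-→d8:-→d9:-→d10:-→d11:-→d12:-→d13:H4 -> H4
  + 90.160.0.0/12 (H4) depth=12
  lookup 90.160.168.87: bits 010110101010000010101000 walk d0:H0→d1:-→d2:H3→d3:-→d4:-→d5:-→d6:-→d7:-→d8:H1→d9:-→d10:-→d11:-→d12:H4→d13:-→d14:-→d15:-→d16:-→d17:-→d18:-→d19:-→d20:-→d21:-→d22:-→d23:-→d24:H2 -> H2
  + 90.0.0.0/8 (H3) depth=8
  lookup 64.0.0.11: bits 010 walk d0:H0→d1:-→d2:H3→d3:- -> H3
  lookup 64.0.0.2: bits 010 walk d0:H0→d1:-→d2:H3→d3:- -> H3
  + 83.0.0.0/8 (H1) depth=8
  - 178.184.171.32/28 clear@28
  lookup 83.128.0.11: bits 0101001110000 walk d0:H0→d1:-→d2:H3→d3:-→d4:-→d5:-→d6:-→d7:-→d8:H1→d9:-→d10:-→d11:-→d12:-→d13:H4 -> H4
  lookup 54.75.35.240: bits 0 walk d0:H0→d1:- -> H0
  lookup 83.128.0.12: bits 0101001110000 walk d0:H0→d1:-→d2:H3→d3:-→d4:-→d5:-→d6:-→d7:-→d8:H1→d9:-→d10:-→d11:-→d12:-→d13:H4 -> H4
  lookup 178.184.2.17: bits 1011001010111000 walk d0:H0→d1:-→d2:-→d3:-→d4:-→d5:-→d6:-→d7:-→d8:-→d9:-→d10:-→d11:-→d12:-→d13:-→d14:H1→d15:-→d16:- -> H1
  lookup 83.128.0.0: bits 0101001110000 walk d0:H0→d1:-→d2:H3→d3:-→d4:-→d5:-→d6:-→d7:-→d8:H1→d9:-→d10:-→d11:-→d12:-→d13:H4 -> H4
  lookup 118.169.10.88: bits 01 walk d0:H0→d1:-→d2:H3 -> H3
  lookup 64.37.183.190: bits 010 walk d0:H0→d1:-→d2:H3→d3:- -> H3
  + 6.0.0.0/8 (H0) depth=8
  + 6.195.0.0/16 (H4) depth=16
  + 90.128.0.0/10 (H3) depth=10
  + 0.0.0.0/0 (H3) depth=0
  + 178.184.0.0/14 (H1) depth=14
  lookup 90.160.168.253: bits 01011010101000001010100011111101 walk d0:H3→d1:-→d2:H3→d3:-→d4:-→d5:-→d6:-→d7:-→d8:H3→d9:-→d10:H3→d11:-→d12:H4→d13:-→d14:-→d15:-→d16:-→d17:-→d18:-→d19:-→d20:-→d21:-→d22:-→d23:-→d24:H2→d25:-→d26:-→d27:-→d28:-→d29:-→d30:-→d31:-→d32:H4 -> H4
  + 0.0.0.0/0 (H3) depth=0
  + 178.184.171.33/32 (H3) depth=32
  + 83.133.180.0/23 (H0) depth=23
  + 90.160.0.0/12 (H4) depth=12
  + 6.192.0.0/12 (H3) depth=12

== LOOKUPS ==
["H2","H1","H2","H4","H2","H3","H3","H4","H0","H4","H1","H4","H3","H3","H4"]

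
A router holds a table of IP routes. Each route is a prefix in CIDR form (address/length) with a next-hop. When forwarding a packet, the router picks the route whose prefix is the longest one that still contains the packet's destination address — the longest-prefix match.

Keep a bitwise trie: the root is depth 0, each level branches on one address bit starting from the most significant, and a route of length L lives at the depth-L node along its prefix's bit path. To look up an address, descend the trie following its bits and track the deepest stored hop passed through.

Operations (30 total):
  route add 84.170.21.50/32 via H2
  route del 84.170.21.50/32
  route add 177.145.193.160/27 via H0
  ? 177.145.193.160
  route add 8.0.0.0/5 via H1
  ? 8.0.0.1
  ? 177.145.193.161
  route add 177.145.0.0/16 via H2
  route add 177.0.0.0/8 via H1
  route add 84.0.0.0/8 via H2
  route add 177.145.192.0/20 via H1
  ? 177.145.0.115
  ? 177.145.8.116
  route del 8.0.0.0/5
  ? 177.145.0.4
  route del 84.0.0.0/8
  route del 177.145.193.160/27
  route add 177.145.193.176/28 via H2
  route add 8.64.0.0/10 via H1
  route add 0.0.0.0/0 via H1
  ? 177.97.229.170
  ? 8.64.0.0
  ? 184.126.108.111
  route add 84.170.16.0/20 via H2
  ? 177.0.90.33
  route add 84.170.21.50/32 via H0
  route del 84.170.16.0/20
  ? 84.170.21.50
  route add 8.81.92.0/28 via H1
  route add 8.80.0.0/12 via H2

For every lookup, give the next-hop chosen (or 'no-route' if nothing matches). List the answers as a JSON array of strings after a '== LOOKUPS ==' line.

Apply in order:
  add 84.170.21.50/32 -> H2 at depth 32
  del 84.170.21.50/32 (clear depth 32)
  add 177.145.193.160/27 -> H0 at depth 27
  lookup 177.145.193.160: bits 101100011001000111000001101 walk d0:-→d1:-→d2:-→d3:-→d4:-→d5:-→d6:-→d7:-→d8:-→d9:-→d10:-→d11:-→d12:-→d13:-→d14:-→d15:-→d16:-→d17:-→d18:-→d19:-→d20:-→d21:-→d22:-→d23:-→d24:-→d25:-→d26:-→d27:H0 -> H0
  add 8.0.0.0/5 -> H1 at depth 5
  lookup 8.0.0.1: bits 00001 walk d0:-→d1:-→d2:-→d3:-→d4:-→d5:H1 -> H1
  lookup 177.145.193.161: bits 101100011001000111000001101 walk d0:-→d1:-→d2:-→d3:-→d4:-→d5:-→d6:-→d7:-→d8:-→d9:-→d10:-→d11:-→d12:-→d13:-→d14:-→d15:-→d16:-→d17:-→d18:-→d19:-→d20:-→d21:-→d22:-→d23:-→d24:-→d25:-→d26:-→d27:H0 -> H0
  add 177.145.0.0/16 -> H2 at depth 16
  add 177.0.0.0/8 -> H1 at depth 8
  add 84.0.0.0/8 -> H2 at depth 8
  add 177.145.192.0/20 -> H1 at depth 20
  lookup 177.145.0.115: bits 1011000110010001 walk d0:-→d1:-→d2:-→d3:-→d4:-→d5:-→d6:-→d7:-→d8:H1→d9:-→d10:-→d11:-→d12:-→d13:-→d14:-→d15:-→d16:H2 -> H2
  lookup 177.145.8.116: bits 1011000110010001 walk d0:-→d1:-→d2:-→d3:-→d4:-→d5:-→d6:-→d7:-→d8:H1→d9:-→d10:-→d11:-→d12:-→d13:-→d14:-→d15:-→d16:H2 -> H2
  del 8.0.0.0/5 (clear depth 5)
  lookup 177.145.0.4: bits 1011000110010001 walk d0:-→d1:-→d2:-→d3:-→d4:-→d5:-→d6:-→d7:-→d8:H1→d9:-→d10:-→d11:-→d12:-→d13:-→d14:-→d15:-→d16:H2 -> H2
  del 84.0.0.0/8 (clear depth 8)
  del 177.145.193.160/27 (clear depth 27)
  add 177.145.193.176/28 -> H2 at depth 28
  add 8.64.0.0/10 -> H1 at depth 10
  add 0.0.0.0/0 -> H1 at depth 0
  lookup 177.97.229.170: bits 10110001 walk d0:H1→d1:-→d2:-→d3:-→d4:-→d5:-→d6:-→d7:-→d8:H1 -> H1
  lookup 8.64.0.0: bits 0000100001 walk d0:H1→d1:-→d2:-→d3:-→d4:-→d5:-→d6:-→d7:-→d8:-→d9:-→d10:H1 -> H1
  lookup 184.126.108.111: bits 1011 walk d0:H1→d1:-→d2:-→d3:-→d4:- -> H1
  add 84.170.16.0/20 -> H2 at depth 20
  lookup 177.0.90.33: bits 10110001 walk d0:H1→d1:-→d2:-→d3:-→d4:-→d5:-→d6:-→d7:-→d8:H1 -> H1
  add 84.170.21.50/32 -> H0 at depth 32
  del 84.170.16.0/20 (clear depth 20)
  lookup 84.170.21.50: bits 01010100101010100001010100110010 walk d0:H1→d1:-→d2:-→d3:-→d4:-→d5:-→d6:-→d7:-→d8:-→d9:-→d10:-→d11:-→d12:-→d13:-→d14:-→d15:-→d16:-→d17:-→d18:-→d19:-→d20:-→d21:-→d22:-→d23:-→d24:-→d25:-→d26:-→d27:-→d28:-→d29:-→d30:-→d31:-→d32:H0 -> H0
  add 8.81.92.0/28 -> H1 at depth 28
  add 8.80.0.0/12 -> H2 at depth 12

== LOOKUPS ==
["H0","H1","H0","H2","H2","H2","H1","H1","H1","H1","H0"]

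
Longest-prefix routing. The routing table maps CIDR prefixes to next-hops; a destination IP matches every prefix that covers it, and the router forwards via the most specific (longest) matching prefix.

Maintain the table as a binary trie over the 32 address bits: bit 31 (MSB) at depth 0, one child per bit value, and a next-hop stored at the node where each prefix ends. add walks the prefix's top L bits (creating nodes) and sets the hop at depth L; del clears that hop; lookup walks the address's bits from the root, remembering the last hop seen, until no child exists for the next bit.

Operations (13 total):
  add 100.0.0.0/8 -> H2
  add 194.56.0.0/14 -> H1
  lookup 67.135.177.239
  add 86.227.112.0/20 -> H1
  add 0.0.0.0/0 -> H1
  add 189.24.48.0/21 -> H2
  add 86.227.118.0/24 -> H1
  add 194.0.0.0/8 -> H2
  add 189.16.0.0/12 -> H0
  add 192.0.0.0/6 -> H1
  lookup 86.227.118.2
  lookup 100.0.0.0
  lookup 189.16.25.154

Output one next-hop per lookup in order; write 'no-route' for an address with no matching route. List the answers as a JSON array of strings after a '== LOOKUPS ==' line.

Trace:
  add 100.0.0.0/8 -> H2 at depth 8
  add 194.56.0.0/14 -> H1 at depth 14
  lookup 67.135.177.239: bits 01 walk d0:-→d1:-→d2:- -> no-route
  add 86.227.112.0/20 -> H1 at depth 20
  add 0.0.0.0/0 -> H1 at depth 0
  add 189.24.48.0/21 -> H2 at depth 21
  add 86.227.118.0/24 -> H1 at depth 24
  add 194.0.0.0/8 -> H2 at depth 8
  add 189.16.0.0/12 -> H0 at depth 12
  add 192.0.0.0/6 -> H1 at depth 6
  lookup 86.227.118.2: bits 010101101110001101110110 walk d0:H1→d1:-→d2:-→d3:-→d4:-→d5:-→d6:-→d7:-→d8:-→d9:-→d10:-→d11:-→d12:-→d13:-→d14:-→d15:-→d16:-→d17:-→d18:-→d19:-→d20:H1→d21:-→d22:-→d23:-→d24:H1 -> H1
  lookup 100.0.0.0: bits 01100100 walk d0:H1→d1:-→d2:-→d3:-→d4:-→d5:-→d6:-→d7:-→d8:H2 -> H2
  lookup 189.16.25.154: bits 101111010001 walk d0:H1→d1:-→d2:-→d3:-→d4:-→d5:-→d6:-→d7:-→d8:-→d9:-→d10:-→d11:-→d12:H0 -> H0

== LOOKUPS ==
["no-route","H1","H2","H0"]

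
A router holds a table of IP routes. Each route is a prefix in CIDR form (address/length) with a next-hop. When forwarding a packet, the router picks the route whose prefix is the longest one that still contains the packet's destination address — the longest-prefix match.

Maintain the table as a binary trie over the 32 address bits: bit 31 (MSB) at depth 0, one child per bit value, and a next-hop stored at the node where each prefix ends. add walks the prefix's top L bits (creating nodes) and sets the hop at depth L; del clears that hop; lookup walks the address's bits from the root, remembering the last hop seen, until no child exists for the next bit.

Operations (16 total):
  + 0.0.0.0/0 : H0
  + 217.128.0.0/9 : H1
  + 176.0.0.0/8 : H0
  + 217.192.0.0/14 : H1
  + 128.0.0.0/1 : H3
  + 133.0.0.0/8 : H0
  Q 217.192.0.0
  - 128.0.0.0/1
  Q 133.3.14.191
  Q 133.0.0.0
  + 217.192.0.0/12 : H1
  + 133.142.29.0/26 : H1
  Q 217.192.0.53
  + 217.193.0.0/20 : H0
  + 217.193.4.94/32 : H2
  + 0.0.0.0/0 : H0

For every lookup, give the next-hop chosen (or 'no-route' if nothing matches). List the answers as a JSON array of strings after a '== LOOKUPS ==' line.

Apply in order:
  add 0.0.0.0/0 -> H0 at depth 0
  add 217.128.0.0/9 -> H1 at depth 9
  add 176.0.0.0/8 -> H0 at depth 8
  add 217.192.0.0/14 -> H1 at depth 14
  add 128.0.0.0/1 -> H3 at depth 1
  add 133.0.0.0/8 -> H0 at depth 8
  lookup 217.192.0.0: bits 11011001110000 walk d0:H0→d1:H3→d2:-→d3:-→d4:-→d5:-→d6:-→d7:-→d8:-→d9:H1→d10:-→d11:-→d12:-→d13:-→d14:H1 -> H1
  - 128.0.0.0/1 clear@1
  lookup 133.3.14.191: bits 10000101 walk d0:H0→d1:-→d2:-→d3:-→d4:-→d5:-→d6:-→d7:-→d8:H0 -> H0
  lookup 133.0.0.0: bits 10000101 walk d0:H0→d1:-→d2:-→d3:-→d4:-→d5:-→d6:-→d7:-→d8:H0 -> H0
  add 217.192.0.0/12 -> H1 at depth 12
  add 133.142.29.0/26 -> H1 at depth 26
  lookup 217.192.0.53: bits 11011001110000 walk d0:H0→d1:-→d2:-→d3:-→d4:-→d5:-→d6:-→d7:-→d8:-→d9:H1→d10:-→d11:-→d12:H1→d13:-→d14:H1 -> H1
  add 217.193.0.0/20 -> H0 at depth 20
  add 217.193.4.94/32 -> H2 at depth 32
  add 0.0.0.0/0 -> H0 at depth 0

== LOOKUPS ==
["H1","H0","H0","H1"]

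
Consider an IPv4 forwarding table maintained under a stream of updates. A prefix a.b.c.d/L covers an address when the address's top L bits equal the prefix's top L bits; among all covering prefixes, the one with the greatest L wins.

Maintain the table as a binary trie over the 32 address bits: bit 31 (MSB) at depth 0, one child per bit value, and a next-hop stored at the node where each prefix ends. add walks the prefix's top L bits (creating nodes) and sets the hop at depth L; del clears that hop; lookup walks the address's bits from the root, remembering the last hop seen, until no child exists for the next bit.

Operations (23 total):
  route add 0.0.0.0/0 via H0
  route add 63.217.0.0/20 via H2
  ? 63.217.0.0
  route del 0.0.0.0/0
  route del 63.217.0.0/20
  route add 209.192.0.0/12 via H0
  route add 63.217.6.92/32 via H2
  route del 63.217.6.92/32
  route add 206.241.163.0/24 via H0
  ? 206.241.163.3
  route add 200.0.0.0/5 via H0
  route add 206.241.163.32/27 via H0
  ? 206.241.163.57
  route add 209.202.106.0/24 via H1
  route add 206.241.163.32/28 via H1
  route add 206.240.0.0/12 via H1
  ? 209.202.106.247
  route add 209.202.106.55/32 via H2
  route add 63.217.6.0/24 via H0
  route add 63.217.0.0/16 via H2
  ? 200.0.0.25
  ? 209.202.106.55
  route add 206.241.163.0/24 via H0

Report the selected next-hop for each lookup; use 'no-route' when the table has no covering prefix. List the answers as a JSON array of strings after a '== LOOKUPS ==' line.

Trace:
  + 0.0.0.0/0 (H0) depth=0
  + 63.217.0.0/20 (H2) depth=20
  Q 63.217.0.0: descend 00111111110110010000 ; hops seen [H0,H2] ; pick H2
  - 0.0.0.0/0 clear@0
  - 63.217.0.0/20 clear@20
  + 209.192.0.0/12 (H0) depth=12
  + 63.217.6.92/32 (H2) depth=32
  - 63.217.6.92/32 clear@32
  + 206.241.163.0/24 (H0) depth=24
  Q 206.241.163.3: descend 110011101111000110100011 ; hops seen [H0] ; pick H0
  + 200.0.0.0/5 (H0) depth=5
  + 206.241.163.32/27 (H0) depth=27
  Q 206.241.163.57: descend 110011101111000110100011001 ; hops seen [H0,H0,H0] ; pick H0
  + 209.202.106.0/24 (H1) depth=24
  + 206.241.163.32/28 (H1) depth=28
  + 206.240.0.0/12 (H1) depth=12
  Q 209.202.106.247: descend 110100011100101001101010 ; hops seen [H0,H1] ; pick H1
  + 209.202.106.55/32 (H2) depth=32
  + 63.217.6.0/24 (H0) depth=24
  + 63.217.0.0/16 (H2) depth=16
  Q 200.0.0.25: descend 11001 ; hops seen [H0] ; pick H0
  Q 209.202.106.55: descend 11010001110010100110101000110111 ; hops seen [H0,H1,H2] ; pick H2
  + 206.241.163.0/24 (H0) depth=24

== LOOKUPS ==
["H2","H0","H0","H1","H0","H2"]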